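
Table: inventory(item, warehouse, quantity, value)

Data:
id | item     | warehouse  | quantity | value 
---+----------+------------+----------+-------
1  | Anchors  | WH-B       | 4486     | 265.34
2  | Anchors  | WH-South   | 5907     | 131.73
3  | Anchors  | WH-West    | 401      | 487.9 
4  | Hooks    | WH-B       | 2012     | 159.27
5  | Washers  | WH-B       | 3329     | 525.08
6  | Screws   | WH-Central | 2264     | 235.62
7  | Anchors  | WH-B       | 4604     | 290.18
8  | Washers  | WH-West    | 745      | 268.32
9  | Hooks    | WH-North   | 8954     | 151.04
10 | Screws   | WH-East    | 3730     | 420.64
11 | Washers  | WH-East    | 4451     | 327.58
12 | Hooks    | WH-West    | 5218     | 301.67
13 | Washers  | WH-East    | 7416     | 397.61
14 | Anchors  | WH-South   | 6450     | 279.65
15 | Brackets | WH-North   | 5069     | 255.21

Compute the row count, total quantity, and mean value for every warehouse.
SELECT warehouse,
       COUNT(*) as cnt,
       SUM(quantity) as total_quantity,
       AVG(value) as avg_value
FROM inventory
GROUP BY warehouse

Result:
  WH-B: 4 records, 14431 total quantity, 309.97 avg value
  WH-Central: 1 records, 2264 total quantity, 235.62 avg value
  WH-East: 3 records, 15597 total quantity, 381.94 avg value
  WH-North: 2 records, 14023 total quantity, 203.13 avg value
  WH-South: 2 records, 12357 total quantity, 205.69 avg value
  WH-West: 3 records, 6364 total quantity, 352.63 avg value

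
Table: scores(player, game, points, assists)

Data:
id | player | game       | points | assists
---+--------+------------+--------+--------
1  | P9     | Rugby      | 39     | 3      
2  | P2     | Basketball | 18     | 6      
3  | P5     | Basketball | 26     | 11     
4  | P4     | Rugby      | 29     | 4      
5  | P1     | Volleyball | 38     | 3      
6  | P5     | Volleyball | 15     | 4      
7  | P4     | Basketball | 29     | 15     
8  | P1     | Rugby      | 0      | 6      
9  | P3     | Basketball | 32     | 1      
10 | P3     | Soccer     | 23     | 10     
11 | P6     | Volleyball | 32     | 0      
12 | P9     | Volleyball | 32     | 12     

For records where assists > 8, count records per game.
SELECT game, COUNT(*)
FROM scores
WHERE assists > 8
GROUP BY game

Note: WHERE filters rows before grouping.

Result:
  Basketball: 2
  Soccer: 1
  Volleyball: 1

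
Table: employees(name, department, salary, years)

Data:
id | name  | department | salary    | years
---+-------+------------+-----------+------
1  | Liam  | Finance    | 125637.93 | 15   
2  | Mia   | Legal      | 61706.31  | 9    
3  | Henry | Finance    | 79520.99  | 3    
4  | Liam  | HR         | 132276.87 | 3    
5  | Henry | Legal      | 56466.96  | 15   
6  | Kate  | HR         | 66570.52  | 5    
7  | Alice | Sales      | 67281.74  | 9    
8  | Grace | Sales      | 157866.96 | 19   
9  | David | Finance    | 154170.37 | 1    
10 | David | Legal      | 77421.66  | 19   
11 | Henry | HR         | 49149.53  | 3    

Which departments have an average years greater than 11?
SELECT department, AVG(years)
FROM employees
GROUP BY department
HAVING AVG(years) > 11

Result:
  Legal: avg=14.33
  Sales: avg=14.00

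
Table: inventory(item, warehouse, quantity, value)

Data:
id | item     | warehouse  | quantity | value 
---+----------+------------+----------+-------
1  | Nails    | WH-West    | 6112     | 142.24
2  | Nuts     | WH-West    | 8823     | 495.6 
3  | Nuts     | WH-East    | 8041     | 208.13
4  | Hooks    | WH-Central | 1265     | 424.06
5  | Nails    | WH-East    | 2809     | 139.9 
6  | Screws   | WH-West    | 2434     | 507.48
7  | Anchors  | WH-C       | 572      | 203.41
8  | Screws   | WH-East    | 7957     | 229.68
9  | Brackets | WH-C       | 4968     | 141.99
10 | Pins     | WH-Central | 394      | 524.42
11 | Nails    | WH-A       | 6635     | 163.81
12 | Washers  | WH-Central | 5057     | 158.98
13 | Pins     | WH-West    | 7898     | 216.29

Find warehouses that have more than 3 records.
SELECT warehouse, COUNT(*) as cnt
FROM inventory
GROUP BY warehouse
HAVING COUNT(*) > 3

Result:
  WH-West: 4

Note: HAVING filters groups after aggregation, WHERE filters rows before.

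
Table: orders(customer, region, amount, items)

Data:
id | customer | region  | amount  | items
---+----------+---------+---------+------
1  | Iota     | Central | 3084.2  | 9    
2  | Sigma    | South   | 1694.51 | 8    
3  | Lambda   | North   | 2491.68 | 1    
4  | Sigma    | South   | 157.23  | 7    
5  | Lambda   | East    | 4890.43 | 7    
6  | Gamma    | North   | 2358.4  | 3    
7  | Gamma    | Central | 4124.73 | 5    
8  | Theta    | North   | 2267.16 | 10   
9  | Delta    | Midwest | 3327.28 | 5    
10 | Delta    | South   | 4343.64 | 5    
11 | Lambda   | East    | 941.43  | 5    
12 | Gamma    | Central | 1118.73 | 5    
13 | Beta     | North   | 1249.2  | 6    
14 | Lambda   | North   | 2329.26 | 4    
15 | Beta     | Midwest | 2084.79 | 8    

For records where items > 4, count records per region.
SELECT region, COUNT(*)
FROM orders
WHERE items > 4
GROUP BY region

Note: WHERE filters rows before grouping.

Result:
  Central: 3
  East: 2
  Midwest: 2
  North: 2
  South: 3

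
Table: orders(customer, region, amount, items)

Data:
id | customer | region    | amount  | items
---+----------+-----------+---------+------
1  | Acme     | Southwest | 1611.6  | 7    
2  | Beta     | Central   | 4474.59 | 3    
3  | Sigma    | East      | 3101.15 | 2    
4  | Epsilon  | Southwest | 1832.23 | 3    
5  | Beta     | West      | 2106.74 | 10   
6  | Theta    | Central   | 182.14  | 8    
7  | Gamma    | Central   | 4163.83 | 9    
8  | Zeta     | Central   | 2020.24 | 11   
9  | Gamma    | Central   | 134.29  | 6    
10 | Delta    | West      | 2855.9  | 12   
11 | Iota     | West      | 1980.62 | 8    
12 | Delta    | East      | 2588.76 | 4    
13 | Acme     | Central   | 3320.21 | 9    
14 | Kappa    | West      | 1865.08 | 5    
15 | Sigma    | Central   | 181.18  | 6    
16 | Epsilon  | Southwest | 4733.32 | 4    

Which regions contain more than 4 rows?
SELECT region, COUNT(*) as cnt
FROM orders
GROUP BY region
HAVING COUNT(*) > 4

Result:
  Central: 7

Note: HAVING filters groups after aggregation, WHERE filters rows before.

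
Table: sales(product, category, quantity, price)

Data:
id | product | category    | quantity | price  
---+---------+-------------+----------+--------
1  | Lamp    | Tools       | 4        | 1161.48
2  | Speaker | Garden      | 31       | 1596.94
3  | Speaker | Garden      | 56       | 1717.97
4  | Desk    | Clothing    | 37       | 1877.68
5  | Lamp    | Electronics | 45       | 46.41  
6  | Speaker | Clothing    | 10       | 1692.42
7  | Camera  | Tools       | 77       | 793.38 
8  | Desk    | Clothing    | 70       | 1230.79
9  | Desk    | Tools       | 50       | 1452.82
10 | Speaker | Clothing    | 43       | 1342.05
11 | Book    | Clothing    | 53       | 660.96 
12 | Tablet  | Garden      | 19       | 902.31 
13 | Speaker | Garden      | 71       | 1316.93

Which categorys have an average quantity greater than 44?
SELECT category, AVG(quantity)
FROM sales
GROUP BY category
HAVING AVG(quantity) > 44

Result:
  Electronics: avg=45.00
  Garden: avg=44.25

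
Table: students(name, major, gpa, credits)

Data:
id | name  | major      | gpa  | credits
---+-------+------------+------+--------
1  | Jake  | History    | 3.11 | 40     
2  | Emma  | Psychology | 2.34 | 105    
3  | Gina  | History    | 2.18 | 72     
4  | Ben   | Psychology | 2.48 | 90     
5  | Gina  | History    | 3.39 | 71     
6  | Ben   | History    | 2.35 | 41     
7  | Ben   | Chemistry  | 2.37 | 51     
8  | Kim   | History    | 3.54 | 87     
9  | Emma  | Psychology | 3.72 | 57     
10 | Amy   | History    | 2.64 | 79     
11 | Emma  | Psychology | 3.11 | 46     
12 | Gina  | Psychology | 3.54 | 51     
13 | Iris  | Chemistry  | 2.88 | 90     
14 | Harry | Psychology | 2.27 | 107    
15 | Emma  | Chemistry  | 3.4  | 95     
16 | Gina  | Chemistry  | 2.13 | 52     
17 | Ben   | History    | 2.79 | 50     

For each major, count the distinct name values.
SELECT major, COUNT(DISTINCT name)
FROM students
GROUP BY major

Result:
  Chemistry: 4 distinct
  History: 5 distinct
  Psychology: 4 distinct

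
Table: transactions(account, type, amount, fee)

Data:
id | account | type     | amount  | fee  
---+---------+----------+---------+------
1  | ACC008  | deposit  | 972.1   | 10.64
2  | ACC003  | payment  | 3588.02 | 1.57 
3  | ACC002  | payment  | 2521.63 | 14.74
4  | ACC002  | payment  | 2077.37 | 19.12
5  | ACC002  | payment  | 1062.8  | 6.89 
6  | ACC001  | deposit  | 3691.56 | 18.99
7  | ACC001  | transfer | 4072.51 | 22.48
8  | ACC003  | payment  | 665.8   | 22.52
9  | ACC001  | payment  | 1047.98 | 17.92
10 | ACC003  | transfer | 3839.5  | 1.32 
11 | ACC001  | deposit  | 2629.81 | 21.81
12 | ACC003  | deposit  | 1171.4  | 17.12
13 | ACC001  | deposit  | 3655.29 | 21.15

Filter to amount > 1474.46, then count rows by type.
SELECT type, COUNT(*)
FROM transactions
WHERE amount > 1474.46
GROUP BY type

Note: WHERE filters rows before grouping.

Result:
  deposit: 3
  payment: 3
  transfer: 2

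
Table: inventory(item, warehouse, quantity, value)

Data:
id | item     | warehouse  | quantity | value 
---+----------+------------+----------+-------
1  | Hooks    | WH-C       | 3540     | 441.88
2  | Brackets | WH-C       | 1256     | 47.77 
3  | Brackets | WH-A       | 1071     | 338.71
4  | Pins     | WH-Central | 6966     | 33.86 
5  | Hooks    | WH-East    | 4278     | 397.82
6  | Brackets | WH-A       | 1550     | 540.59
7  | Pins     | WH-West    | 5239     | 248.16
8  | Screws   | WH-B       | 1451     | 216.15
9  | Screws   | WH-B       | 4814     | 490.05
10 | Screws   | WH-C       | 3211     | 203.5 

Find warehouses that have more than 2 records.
SELECT warehouse, COUNT(*) as cnt
FROM inventory
GROUP BY warehouse
HAVING COUNT(*) > 2

Result:
  WH-C: 3

Note: HAVING filters groups after aggregation, WHERE filters rows before.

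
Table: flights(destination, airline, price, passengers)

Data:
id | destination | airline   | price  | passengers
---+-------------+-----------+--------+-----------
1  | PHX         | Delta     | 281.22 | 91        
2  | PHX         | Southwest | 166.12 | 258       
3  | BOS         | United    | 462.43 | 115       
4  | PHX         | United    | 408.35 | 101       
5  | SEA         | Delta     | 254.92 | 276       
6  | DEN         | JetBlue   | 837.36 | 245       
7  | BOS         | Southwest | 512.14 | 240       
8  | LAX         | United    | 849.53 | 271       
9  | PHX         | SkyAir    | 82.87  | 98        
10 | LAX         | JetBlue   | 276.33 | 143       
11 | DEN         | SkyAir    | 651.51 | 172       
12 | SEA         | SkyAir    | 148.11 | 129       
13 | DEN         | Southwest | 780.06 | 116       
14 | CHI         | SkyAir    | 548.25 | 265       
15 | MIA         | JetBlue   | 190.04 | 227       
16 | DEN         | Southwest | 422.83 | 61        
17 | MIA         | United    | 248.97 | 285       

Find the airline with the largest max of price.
SELECT airline, MAX(price) as val
FROM flights
GROUP BY airline
ORDER BY val DESC
LIMIT 1

Result: United with max(price) = 849.53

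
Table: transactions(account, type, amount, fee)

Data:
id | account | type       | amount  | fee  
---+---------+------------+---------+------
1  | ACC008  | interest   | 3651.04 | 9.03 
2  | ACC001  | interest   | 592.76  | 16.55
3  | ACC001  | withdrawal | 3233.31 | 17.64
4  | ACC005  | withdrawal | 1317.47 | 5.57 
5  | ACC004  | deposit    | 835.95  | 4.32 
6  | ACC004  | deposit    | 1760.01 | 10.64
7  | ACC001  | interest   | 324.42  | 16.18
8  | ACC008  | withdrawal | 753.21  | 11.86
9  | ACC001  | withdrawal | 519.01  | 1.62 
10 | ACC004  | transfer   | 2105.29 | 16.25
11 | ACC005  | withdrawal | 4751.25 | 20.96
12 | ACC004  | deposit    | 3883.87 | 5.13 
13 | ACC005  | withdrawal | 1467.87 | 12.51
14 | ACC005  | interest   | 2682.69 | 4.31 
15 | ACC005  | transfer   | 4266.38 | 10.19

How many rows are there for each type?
SELECT type, COUNT(*) as count
FROM transactions
GROUP BY type

Result:
  deposit: 3
  interest: 4
  transfer: 2
  withdrawal: 6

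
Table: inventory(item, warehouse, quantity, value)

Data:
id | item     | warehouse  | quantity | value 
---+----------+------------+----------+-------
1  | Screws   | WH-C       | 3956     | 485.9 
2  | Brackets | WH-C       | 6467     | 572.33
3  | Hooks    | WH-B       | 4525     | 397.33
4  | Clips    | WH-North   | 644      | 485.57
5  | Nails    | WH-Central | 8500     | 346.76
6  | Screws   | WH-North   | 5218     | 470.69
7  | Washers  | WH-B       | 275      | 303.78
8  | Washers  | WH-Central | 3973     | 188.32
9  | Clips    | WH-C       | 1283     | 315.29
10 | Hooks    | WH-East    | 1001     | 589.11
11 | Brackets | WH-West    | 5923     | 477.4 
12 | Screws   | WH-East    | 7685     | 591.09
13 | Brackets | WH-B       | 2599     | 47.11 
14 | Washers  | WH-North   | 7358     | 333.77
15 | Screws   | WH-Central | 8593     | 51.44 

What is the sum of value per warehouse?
SELECT warehouse, SUM(value) as result
FROM inventory
GROUP BY warehouse

Result:
  WH-B: 748.22
  WH-C: 1373.52
  WH-Central: 586.52
  WH-East: 1180.20
  WH-North: 1290.03
  WH-West: 477.40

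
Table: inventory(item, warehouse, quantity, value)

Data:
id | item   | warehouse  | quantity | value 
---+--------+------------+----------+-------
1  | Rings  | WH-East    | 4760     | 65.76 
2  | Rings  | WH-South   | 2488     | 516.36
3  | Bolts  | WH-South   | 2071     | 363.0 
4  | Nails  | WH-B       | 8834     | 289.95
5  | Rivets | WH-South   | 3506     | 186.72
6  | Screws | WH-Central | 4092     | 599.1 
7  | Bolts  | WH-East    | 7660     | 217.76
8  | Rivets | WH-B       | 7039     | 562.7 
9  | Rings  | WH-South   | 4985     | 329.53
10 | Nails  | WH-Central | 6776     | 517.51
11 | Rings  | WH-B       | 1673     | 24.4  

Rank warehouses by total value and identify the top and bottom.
SELECT warehouse, SUM(value)
FROM inventory
GROUP BY warehouse
ORDER BY SUM(value)

All groups:
  WH-East: 283.52
  WH-B: 877.05
  WH-Central: 1116.61
  WH-South: 1395.61

Highest: WH-South (1395.61)
Lowest: WH-East (283.52)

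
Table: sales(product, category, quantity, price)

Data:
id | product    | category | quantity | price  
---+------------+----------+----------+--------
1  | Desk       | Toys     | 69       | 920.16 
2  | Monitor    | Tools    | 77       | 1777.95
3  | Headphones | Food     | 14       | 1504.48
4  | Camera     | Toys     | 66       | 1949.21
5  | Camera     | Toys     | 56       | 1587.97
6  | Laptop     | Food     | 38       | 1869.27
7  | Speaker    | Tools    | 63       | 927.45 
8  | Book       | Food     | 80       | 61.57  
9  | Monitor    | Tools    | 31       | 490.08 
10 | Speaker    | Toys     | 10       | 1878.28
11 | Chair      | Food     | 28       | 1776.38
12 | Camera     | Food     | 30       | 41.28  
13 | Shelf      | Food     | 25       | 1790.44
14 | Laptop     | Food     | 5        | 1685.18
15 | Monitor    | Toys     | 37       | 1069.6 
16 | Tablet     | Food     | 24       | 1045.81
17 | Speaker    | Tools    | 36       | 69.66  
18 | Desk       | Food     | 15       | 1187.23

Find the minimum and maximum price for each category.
SELECT category, MIN(price), MAX(price)
FROM sales
GROUP BY category

Result:
  Food: min=41.28, max=1869.27
  Tools: min=69.66, max=1777.95
  Toys: min=920.16, max=1949.21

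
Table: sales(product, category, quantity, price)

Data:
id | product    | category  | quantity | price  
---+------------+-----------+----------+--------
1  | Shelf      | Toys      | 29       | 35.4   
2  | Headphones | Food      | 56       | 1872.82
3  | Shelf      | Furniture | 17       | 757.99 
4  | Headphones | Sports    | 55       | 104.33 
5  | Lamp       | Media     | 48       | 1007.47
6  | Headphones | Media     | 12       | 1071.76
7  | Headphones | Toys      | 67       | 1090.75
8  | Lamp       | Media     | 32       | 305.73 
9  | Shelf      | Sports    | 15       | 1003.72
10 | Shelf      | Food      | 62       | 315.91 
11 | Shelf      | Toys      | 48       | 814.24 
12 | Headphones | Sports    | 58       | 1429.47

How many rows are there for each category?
SELECT category, COUNT(*) as count
FROM sales
GROUP BY category

Result:
  Food: 2
  Furniture: 1
  Media: 3
  Sports: 3
  Toys: 3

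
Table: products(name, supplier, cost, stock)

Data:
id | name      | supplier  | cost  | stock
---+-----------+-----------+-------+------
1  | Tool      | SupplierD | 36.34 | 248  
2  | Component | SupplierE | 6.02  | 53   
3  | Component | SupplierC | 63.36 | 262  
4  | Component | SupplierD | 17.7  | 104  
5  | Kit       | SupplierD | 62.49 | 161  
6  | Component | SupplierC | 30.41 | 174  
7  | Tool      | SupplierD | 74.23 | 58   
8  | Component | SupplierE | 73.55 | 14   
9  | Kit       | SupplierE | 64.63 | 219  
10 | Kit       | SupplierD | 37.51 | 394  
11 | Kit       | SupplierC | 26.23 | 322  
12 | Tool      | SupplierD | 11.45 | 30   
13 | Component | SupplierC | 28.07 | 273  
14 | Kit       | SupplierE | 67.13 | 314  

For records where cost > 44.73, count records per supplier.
SELECT supplier, COUNT(*)
FROM products
WHERE cost > 44.73
GROUP BY supplier

Note: WHERE filters rows before grouping.

Result:
  SupplierC: 1
  SupplierD: 2
  SupplierE: 3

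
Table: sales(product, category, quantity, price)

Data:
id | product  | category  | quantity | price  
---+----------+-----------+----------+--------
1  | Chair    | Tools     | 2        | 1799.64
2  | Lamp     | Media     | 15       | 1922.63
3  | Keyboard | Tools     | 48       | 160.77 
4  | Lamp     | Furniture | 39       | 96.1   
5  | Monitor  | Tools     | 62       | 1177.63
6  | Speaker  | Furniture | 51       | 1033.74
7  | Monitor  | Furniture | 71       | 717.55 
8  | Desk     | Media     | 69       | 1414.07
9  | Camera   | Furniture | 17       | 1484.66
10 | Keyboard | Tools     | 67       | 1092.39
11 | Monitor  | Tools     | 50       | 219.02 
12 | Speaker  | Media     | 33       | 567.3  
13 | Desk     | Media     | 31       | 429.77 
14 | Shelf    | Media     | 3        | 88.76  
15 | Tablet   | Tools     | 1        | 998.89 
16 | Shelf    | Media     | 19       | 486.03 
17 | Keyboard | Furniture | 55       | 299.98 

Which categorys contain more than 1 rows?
SELECT category, COUNT(*) as cnt
FROM sales
GROUP BY category
HAVING COUNT(*) > 1

Result:
  Furniture: 5
  Media: 6
  Tools: 6

Note: HAVING filters groups after aggregation, WHERE filters rows before.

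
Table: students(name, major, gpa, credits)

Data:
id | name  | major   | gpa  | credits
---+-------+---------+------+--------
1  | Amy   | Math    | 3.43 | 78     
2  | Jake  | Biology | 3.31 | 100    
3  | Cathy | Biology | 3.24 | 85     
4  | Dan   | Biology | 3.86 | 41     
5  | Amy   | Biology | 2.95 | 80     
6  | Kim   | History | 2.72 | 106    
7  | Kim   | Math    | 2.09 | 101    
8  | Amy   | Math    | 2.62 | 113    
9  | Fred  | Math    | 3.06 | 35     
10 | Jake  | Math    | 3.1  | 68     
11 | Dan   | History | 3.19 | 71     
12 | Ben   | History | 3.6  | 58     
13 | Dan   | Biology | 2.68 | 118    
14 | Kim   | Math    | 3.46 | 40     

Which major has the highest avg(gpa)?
SELECT major, AVG(gpa) as val
FROM students
GROUP BY major
ORDER BY val DESC
LIMIT 1

Result: Biology with avg(gpa) = 3.21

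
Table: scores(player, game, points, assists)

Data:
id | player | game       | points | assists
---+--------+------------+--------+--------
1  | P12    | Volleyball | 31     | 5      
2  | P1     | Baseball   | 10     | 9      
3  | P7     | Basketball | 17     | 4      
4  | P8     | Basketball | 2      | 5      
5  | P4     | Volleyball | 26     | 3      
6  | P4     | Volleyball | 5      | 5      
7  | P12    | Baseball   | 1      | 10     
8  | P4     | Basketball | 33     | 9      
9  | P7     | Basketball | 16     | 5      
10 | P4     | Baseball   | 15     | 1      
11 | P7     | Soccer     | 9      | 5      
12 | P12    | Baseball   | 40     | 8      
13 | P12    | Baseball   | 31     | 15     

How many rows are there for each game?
SELECT game, COUNT(*) as count
FROM scores
GROUP BY game

Result:
  Baseball: 5
  Basketball: 4
  Soccer: 1
  Volleyball: 3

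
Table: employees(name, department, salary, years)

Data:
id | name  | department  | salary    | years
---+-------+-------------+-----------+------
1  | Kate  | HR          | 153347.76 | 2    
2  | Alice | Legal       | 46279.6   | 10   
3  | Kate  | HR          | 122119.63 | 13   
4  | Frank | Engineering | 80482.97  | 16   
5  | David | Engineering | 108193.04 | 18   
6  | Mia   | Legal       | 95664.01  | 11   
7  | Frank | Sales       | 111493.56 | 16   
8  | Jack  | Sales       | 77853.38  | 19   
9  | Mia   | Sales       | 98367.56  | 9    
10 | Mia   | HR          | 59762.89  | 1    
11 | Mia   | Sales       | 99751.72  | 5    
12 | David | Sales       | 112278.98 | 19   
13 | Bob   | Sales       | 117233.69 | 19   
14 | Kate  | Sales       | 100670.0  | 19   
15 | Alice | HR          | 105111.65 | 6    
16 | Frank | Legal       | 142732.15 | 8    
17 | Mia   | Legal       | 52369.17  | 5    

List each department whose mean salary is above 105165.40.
SELECT department, AVG(salary)
FROM employees
GROUP BY department
HAVING AVG(salary) > 105165.40

Result:
  HR: avg=110085.48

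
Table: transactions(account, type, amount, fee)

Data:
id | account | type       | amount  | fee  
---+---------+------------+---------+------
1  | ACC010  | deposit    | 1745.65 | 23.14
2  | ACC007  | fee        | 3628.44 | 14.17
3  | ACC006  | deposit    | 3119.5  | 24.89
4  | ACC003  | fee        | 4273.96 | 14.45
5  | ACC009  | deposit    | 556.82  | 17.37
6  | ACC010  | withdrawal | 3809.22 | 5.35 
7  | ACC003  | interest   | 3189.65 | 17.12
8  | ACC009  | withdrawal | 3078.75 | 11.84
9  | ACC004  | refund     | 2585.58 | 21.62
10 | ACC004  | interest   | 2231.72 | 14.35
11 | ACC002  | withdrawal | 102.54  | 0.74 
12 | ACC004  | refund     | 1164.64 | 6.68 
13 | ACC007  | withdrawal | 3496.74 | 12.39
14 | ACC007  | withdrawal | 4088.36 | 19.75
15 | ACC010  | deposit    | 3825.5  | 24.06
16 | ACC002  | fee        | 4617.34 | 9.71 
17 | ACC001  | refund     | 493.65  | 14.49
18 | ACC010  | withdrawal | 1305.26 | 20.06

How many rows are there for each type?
SELECT type, COUNT(*) as count
FROM transactions
GROUP BY type

Result:
  deposit: 4
  fee: 3
  interest: 2
  refund: 3
  withdrawal: 6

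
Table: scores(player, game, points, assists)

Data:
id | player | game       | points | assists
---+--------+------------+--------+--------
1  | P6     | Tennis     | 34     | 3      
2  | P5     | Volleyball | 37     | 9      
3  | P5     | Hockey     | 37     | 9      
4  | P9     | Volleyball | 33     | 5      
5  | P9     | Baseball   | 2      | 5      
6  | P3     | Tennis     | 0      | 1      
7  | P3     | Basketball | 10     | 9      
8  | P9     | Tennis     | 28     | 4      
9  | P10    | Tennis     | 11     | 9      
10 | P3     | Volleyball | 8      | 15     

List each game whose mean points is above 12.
SELECT game, AVG(points)
FROM scores
GROUP BY game
HAVING AVG(points) > 12

Result:
  Hockey: avg=37.00
  Tennis: avg=18.25
  Volleyball: avg=26.00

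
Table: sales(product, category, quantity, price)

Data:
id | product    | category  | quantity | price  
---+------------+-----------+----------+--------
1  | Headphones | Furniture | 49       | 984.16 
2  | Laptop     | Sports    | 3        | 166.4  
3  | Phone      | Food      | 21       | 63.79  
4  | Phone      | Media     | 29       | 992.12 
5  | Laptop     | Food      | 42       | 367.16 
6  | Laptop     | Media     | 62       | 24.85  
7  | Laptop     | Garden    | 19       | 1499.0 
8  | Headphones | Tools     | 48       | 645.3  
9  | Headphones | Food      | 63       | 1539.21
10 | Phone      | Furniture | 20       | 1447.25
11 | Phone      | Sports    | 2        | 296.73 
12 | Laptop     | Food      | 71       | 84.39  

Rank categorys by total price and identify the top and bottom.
SELECT category, SUM(price)
FROM sales
GROUP BY category
ORDER BY SUM(price)

All groups:
  Sports: 463.13
  Tools: 645.30
  Media: 1016.97
  Garden: 1499.00
  Food: 2054.55
  Furniture: 2431.41

Highest: Furniture (2431.41)
Lowest: Sports (463.13)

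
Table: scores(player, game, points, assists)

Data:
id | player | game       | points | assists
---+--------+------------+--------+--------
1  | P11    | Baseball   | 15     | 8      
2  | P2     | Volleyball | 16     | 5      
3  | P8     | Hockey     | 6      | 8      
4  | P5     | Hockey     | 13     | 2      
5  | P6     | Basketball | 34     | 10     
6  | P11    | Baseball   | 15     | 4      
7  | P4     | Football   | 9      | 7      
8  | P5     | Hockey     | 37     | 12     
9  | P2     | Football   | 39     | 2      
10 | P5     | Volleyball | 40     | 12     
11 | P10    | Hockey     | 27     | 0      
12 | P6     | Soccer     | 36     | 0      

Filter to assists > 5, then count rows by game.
SELECT game, COUNT(*)
FROM scores
WHERE assists > 5
GROUP BY game

Note: WHERE filters rows before grouping.

Result:
  Baseball: 1
  Basketball: 1
  Football: 1
  Hockey: 2
  Volleyball: 1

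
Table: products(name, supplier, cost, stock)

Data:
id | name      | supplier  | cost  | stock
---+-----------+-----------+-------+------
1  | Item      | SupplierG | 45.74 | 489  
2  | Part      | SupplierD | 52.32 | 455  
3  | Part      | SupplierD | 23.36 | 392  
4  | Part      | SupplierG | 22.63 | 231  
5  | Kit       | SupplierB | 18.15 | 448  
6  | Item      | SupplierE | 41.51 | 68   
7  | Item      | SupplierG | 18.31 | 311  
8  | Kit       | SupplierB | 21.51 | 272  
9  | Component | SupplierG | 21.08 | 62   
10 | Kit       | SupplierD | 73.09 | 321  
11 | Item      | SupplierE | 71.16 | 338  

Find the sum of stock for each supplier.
SELECT supplier, SUM(stock) as result
FROM products
GROUP BY supplier

Result:
  SupplierB: 720
  SupplierD: 1168
  SupplierE: 406
  SupplierG: 1093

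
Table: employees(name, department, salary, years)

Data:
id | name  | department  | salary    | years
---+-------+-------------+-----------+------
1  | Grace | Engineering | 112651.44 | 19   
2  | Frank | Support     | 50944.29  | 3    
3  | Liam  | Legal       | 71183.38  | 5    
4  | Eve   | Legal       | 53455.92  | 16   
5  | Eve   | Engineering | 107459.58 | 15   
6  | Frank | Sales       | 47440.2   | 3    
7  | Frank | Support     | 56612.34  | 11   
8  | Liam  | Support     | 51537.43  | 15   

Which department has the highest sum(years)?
SELECT department, SUM(years) as val
FROM employees
GROUP BY department
ORDER BY val DESC
LIMIT 1

Result: Engineering with sum(years) = 34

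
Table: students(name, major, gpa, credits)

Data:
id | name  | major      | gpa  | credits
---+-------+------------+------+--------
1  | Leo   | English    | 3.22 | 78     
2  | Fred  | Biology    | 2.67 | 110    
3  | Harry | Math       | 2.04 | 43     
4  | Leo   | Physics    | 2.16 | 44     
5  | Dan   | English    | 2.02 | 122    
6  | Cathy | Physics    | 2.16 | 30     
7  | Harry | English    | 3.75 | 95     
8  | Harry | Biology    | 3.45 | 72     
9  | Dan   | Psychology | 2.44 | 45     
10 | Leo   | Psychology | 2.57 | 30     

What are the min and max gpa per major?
SELECT major, MIN(gpa), MAX(gpa)
FROM students
GROUP BY major

Result:
  Biology: min=2.67, max=3.45
  English: min=2.02, max=3.75
  Math: min=2.04, max=2.04
  Physics: min=2.16, max=2.16
  Psychology: min=2.44, max=2.57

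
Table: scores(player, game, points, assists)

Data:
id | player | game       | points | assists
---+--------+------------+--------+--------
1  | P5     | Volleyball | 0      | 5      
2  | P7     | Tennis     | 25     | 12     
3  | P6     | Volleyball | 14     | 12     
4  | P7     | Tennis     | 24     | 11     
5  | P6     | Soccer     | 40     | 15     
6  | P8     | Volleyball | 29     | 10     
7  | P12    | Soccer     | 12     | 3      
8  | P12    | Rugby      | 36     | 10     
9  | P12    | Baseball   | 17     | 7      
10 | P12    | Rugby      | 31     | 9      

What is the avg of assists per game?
SELECT game, AVG(assists) as result
FROM scores
GROUP BY game

Result:
  Baseball: 7.00
  Rugby: 9.50
  Soccer: 9.00
  Tennis: 11.50
  Volleyball: 9.00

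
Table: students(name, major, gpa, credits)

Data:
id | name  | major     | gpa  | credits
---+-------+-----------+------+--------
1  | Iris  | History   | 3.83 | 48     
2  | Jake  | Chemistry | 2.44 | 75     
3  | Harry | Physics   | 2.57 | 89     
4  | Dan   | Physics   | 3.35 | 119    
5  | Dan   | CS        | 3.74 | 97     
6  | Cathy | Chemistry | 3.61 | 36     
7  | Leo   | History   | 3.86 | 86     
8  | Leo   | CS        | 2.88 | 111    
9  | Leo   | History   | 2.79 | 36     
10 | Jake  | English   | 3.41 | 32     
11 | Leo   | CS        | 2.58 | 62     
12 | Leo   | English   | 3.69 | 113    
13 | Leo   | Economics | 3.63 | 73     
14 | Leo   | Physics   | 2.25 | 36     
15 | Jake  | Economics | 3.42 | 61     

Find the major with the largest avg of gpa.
SELECT major, AVG(gpa) as val
FROM students
GROUP BY major
ORDER BY val DESC
LIMIT 1

Result: English with avg(gpa) = 3.55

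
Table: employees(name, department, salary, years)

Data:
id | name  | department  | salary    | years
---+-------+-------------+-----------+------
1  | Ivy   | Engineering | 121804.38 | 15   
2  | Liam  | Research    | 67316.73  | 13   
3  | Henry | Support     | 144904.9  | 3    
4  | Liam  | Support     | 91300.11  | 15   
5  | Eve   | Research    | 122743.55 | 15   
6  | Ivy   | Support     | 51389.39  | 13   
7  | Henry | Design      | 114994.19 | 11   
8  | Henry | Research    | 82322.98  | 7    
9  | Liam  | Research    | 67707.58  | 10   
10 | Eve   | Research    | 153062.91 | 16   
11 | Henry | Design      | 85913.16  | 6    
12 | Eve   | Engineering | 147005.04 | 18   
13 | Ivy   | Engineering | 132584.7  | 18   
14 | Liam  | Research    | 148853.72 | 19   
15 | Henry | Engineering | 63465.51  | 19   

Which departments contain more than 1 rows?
SELECT department, COUNT(*) as cnt
FROM employees
GROUP BY department
HAVING COUNT(*) > 1

Result:
  Design: 2
  Engineering: 4
  Research: 6
  Support: 3

Note: HAVING filters groups after aggregation, WHERE filters rows before.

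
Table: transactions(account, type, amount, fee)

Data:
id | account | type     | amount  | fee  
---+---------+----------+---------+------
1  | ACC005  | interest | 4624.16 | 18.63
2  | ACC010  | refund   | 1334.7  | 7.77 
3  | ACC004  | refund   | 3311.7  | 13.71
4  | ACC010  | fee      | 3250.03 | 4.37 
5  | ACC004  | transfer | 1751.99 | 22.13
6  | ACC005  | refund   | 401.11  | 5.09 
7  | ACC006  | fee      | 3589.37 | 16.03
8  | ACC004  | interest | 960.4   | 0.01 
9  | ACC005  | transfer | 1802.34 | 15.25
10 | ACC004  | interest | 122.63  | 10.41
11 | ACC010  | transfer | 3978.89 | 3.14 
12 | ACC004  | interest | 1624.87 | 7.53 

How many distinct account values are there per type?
SELECT type, COUNT(DISTINCT account)
FROM transactions
GROUP BY type

Result:
  fee: 2 distinct
  interest: 2 distinct
  refund: 3 distinct
  transfer: 3 distinct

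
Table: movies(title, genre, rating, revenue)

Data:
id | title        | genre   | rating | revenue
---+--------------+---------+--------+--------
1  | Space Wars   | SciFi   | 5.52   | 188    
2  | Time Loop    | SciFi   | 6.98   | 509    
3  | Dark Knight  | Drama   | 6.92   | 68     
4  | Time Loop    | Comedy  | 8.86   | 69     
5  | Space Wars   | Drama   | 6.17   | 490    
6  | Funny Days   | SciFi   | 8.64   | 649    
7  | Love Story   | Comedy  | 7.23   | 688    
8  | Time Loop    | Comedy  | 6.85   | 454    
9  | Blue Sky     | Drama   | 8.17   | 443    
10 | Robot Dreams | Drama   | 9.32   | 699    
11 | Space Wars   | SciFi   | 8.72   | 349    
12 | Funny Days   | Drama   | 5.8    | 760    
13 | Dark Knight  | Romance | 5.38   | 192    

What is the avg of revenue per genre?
SELECT genre, AVG(revenue) as result
FROM movies
GROUP BY genre

Result:
  Comedy: 403.67
  Drama: 492.00
  Romance: 192.00
  SciFi: 423.75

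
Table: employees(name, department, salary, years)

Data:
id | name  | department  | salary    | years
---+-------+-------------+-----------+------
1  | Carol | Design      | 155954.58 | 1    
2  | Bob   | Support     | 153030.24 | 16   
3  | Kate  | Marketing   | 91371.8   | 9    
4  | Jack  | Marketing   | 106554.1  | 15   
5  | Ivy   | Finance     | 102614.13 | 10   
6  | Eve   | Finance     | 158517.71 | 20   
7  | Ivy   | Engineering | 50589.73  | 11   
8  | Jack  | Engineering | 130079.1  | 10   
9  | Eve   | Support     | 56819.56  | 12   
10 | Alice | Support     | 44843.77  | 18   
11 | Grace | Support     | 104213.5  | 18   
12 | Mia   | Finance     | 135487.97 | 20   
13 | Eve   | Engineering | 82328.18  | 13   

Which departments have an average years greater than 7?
SELECT department, AVG(years)
FROM employees
GROUP BY department
HAVING AVG(years) > 7

Result:
  Engineering: avg=11.33
  Finance: avg=16.67
  Marketing: avg=12.00
  Support: avg=16.00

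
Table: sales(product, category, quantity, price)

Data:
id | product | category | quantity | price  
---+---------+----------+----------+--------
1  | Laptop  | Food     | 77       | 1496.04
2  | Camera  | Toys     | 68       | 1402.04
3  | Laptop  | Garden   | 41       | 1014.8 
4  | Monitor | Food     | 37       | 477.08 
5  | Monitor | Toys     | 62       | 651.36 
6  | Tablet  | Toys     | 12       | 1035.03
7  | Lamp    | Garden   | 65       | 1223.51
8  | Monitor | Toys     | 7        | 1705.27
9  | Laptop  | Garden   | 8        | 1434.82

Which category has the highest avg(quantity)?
SELECT category, AVG(quantity) as val
FROM sales
GROUP BY category
ORDER BY val DESC
LIMIT 1

Result: Food with avg(quantity) = 57.00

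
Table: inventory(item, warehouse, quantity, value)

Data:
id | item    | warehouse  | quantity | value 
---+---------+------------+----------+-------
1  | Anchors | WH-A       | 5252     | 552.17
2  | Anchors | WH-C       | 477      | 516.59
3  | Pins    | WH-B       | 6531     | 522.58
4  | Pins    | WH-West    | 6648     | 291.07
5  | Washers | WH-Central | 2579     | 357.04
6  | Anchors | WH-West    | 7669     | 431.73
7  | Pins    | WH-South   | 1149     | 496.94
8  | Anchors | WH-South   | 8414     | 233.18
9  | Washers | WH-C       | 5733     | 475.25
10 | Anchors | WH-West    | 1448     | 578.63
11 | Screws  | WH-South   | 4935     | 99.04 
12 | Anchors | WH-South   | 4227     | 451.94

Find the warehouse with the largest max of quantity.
SELECT warehouse, MAX(quantity) as val
FROM inventory
GROUP BY warehouse
ORDER BY val DESC
LIMIT 1

Result: WH-South with max(quantity) = 8414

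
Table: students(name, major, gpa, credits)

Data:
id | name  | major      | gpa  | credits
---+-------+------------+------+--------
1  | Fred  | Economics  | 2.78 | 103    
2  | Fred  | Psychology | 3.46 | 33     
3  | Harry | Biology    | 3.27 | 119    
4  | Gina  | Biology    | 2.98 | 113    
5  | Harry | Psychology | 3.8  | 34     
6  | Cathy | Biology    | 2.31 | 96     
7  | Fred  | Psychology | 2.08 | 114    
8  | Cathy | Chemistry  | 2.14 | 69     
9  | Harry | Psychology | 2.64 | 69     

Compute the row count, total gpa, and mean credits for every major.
SELECT major,
       COUNT(*) as cnt,
       SUM(gpa) as total_gpa,
       AVG(credits) as avg_credits
FROM students
GROUP BY major

Result:
  Biology: 3 records, 8.56 total gpa, 109.33 avg credits
  Chemistry: 1 records, 2.14 total gpa, 69.00 avg credits
  Economics: 1 records, 2.78 total gpa, 103.00 avg credits
  Psychology: 4 records, 11.98 total gpa, 62.50 avg credits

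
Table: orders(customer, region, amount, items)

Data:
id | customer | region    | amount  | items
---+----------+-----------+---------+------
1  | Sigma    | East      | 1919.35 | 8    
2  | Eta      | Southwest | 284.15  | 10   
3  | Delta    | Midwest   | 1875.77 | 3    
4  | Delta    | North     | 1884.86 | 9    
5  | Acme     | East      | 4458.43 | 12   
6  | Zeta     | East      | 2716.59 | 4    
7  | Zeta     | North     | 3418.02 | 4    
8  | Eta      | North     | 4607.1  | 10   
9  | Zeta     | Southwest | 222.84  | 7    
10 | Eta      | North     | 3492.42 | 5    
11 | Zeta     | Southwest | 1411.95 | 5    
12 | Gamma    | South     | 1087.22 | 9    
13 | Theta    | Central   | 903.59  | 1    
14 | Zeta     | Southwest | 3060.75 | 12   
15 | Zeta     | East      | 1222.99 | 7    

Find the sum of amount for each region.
SELECT region, SUM(amount) as result
FROM orders
GROUP BY region

Result:
  Central: 903.59
  East: 10317.36
  Midwest: 1875.77
  North: 13402.40
  South: 1087.22
  Southwest: 4979.69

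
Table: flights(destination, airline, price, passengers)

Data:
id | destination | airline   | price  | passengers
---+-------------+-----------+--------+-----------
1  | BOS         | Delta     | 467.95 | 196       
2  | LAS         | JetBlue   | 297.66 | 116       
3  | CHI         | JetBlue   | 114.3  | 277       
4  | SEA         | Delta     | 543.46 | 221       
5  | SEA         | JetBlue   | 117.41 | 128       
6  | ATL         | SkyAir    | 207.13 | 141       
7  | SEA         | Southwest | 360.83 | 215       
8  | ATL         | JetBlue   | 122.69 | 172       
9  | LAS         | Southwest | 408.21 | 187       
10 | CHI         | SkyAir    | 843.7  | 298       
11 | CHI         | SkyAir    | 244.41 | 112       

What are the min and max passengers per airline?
SELECT airline, MIN(passengers), MAX(passengers)
FROM flights
GROUP BY airline

Result:
  Delta: min=196, max=221
  JetBlue: min=116, max=277
  SkyAir: min=112, max=298
  Southwest: min=187, max=215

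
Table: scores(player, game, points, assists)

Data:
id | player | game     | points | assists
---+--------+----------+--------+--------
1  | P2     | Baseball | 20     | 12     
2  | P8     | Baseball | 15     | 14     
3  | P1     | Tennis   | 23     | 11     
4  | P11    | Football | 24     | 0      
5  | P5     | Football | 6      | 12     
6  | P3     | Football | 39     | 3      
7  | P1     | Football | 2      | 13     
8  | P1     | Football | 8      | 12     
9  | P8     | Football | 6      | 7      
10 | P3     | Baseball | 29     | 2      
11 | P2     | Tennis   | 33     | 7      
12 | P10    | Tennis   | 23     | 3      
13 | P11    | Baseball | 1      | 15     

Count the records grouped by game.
SELECT game, COUNT(*) as count
FROM scores
GROUP BY game

Result:
  Baseball: 4
  Football: 6
  Tennis: 3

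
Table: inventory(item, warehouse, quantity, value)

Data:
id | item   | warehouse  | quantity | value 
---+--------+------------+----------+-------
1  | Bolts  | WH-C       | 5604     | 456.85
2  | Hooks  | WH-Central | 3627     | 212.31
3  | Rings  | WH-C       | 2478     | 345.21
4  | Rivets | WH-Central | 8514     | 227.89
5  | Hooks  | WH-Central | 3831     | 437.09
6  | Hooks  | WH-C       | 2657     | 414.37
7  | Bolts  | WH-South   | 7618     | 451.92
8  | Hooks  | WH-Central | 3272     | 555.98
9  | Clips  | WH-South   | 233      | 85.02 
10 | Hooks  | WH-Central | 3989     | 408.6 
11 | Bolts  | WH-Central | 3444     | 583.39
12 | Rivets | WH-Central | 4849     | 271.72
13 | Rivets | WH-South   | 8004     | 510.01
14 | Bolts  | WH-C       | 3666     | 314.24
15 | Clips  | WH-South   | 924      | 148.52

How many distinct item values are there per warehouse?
SELECT warehouse, COUNT(DISTINCT item)
FROM inventory
GROUP BY warehouse

Result:
  WH-C: 3 distinct
  WH-Central: 3 distinct
  WH-South: 3 distinct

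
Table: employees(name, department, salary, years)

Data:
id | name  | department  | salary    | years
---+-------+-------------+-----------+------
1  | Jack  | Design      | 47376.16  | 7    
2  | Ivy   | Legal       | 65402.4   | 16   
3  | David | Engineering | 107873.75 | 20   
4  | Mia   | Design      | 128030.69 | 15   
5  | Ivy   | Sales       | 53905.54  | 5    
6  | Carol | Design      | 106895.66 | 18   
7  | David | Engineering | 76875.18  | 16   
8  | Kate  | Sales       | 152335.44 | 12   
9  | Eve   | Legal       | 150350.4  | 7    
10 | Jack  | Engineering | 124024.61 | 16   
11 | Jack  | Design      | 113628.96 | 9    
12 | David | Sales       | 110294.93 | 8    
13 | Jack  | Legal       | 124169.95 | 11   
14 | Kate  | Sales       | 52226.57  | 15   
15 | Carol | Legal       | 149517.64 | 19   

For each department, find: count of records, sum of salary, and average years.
SELECT department,
       COUNT(*) as cnt,
       SUM(salary) as total_salary,
       AVG(years) as avg_years
FROM employees
GROUP BY department

Result:
  Design: 4 records, 395931.47 total salary, 12.25 avg years
  Engineering: 3 records, 308773.54 total salary, 17.33 avg years
  Legal: 4 records, 489440.39 total salary, 13.25 avg years
  Sales: 4 records, 368762.48 total salary, 10.00 avg years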